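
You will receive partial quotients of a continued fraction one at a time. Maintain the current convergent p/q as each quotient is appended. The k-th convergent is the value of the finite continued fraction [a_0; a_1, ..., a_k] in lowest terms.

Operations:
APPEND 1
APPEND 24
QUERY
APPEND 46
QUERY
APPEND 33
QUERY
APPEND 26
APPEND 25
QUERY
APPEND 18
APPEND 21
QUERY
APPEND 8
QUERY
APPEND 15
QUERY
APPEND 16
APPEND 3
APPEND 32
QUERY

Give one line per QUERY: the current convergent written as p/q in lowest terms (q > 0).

APPEND 1: p_0 = 1·1 + 0 = 1, q_0 = 1·0 + 1 = 1 → 1/1
APPEND 24: p_1 = 24·1 + 1 = 25, q_1 = 24·1 + 0 = 24 → 25/24
APPEND 46: p_2 = 46·25 + 1 = 1151, q_2 = 46·24 + 1 = 1105 → 1151/1105
APPEND 33: p_3 = 33·1151 + 25 = 38008, q_3 = 33·1105 + 24 = 36489 → 38008/36489
APPEND 26: p_4 = 26·38008 + 1151 = 989359, q_4 = 26·36489 + 1105 = 949819 → 989359/949819
APPEND 25: p_5 = 25·989359 + 38008 = 24771983, q_5 = 25·949819 + 36489 = 23781964 → 24771983/23781964
APPEND 18: p_6 = 18·24771983 + 989359 = 446885053, q_6 = 18·23781964 + 949819 = 429025171 → 446885053/429025171
APPEND 21: p_7 = 21·446885053 + 24771983 = 9409358096, q_7 = 21·429025171 + 23781964 = 9033310555 → 9409358096/9033310555
APPEND 8: p_8 = 8·9409358096 + 446885053 = 75721749821, q_8 = 8·9033310555 + 429025171 = 72695509611 → 75721749821/72695509611
APPEND 15: p_9 = 15·75721749821 + 9409358096 = 1145235605411, q_9 = 15·72695509611 + 9033310555 = 1099465954720 → 1145235605411/1099465954720
APPEND 16: p_10 = 16·1145235605411 + 75721749821 = 18399491436397, q_10 = 16·1099465954720 + 72695509611 = 17664150785131 → 18399491436397/17664150785131
APPEND 3: p_11 = 3·18399491436397 + 1145235605411 = 56343709914602, q_11 = 3·17664150785131 + 1099465954720 = 54091918310113 → 56343709914602/54091918310113
APPEND 32: p_12 = 32·56343709914602 + 18399491436397 = 1821398208703661, q_12 = 32·54091918310113 + 17664150785131 = 1748605536708747 → 1821398208703661/1748605536708747

25/24
1151/1105
38008/36489
24771983/23781964
9409358096/9033310555
75721749821/72695509611
1145235605411/1099465954720
1821398208703661/1748605536708747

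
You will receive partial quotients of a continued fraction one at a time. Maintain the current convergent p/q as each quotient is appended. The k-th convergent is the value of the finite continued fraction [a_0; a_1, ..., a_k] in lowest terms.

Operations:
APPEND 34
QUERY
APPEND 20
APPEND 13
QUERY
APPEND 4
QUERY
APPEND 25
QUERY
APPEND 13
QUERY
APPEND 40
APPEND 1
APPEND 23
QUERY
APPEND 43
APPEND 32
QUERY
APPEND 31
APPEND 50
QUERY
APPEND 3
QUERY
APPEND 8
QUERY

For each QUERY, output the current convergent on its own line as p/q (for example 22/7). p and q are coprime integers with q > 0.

APPEND 34: p_0 = 34·1 + 0 = 34, q_0 = 34·0 + 1 = 1 → 34/1
APPEND 20: p_1 = 20·34 + 1 = 681, q_1 = 20·1 + 0 = 20 → 681/20
APPEND 13: p_2 = 13·681 + 34 = 8887, q_2 = 13·20 + 1 = 261 → 8887/261
APPEND 4: p_3 = 4·8887 + 681 = 36229, q_3 = 4·261 + 20 = 1064 → 36229/1064
APPEND 25: p_4 = 25·36229 + 8887 = 914612, q_4 = 25·1064 + 261 = 26861 → 914612/26861
APPEND 13: p_5 = 13·914612 + 36229 = 11926185, q_5 = 13·26861 + 1064 = 350257 → 11926185/350257
APPEND 40: p_6 = 40·11926185 + 914612 = 477962012, q_6 = 40·350257 + 26861 = 14037141 → 477962012/14037141
APPEND 1: p_7 = 1·477962012 + 11926185 = 489888197, q_7 = 1·14037141 + 350257 = 14387398 → 489888197/14387398
APPEND 23: p_8 = 23·489888197 + 477962012 = 11745390543, q_8 = 23·14387398 + 14037141 = 344947295 → 11745390543/344947295
APPEND 43: p_9 = 43·11745390543 + 489888197 = 505541681546, q_9 = 43·344947295 + 14387398 = 14847121083 → 505541681546/14847121083
APPEND 32: p_10 = 32·505541681546 + 11745390543 = 16189079200015, q_10 = 32·14847121083 + 344947295 = 475452821951 → 16189079200015/475452821951
APPEND 31: p_11 = 31·16189079200015 + 505541681546 = 502366996882011, q_11 = 31·475452821951 + 14847121083 = 14753884601564 → 502366996882011/14753884601564
APPEND 50: p_12 = 50·502366996882011 + 16189079200015 = 25134538923300565, q_12 = 50·14753884601564 + 475452821951 = 738169682900151 → 25134538923300565/738169682900151
APPEND 3: p_13 = 3·25134538923300565 + 502366996882011 = 75905983766783706, q_13 = 3·738169682900151 + 14753884601564 = 2229262933302017 → 75905983766783706/2229262933302017
APPEND 8: p_14 = 8·75905983766783706 + 25134538923300565 = 632382409057570213, q_14 = 8·2229262933302017 + 738169682900151 = 18572273149316287 → 632382409057570213/18572273149316287

34/1
8887/261
36229/1064
914612/26861
11926185/350257
11745390543/344947295
16189079200015/475452821951
25134538923300565/738169682900151
75905983766783706/2229262933302017
632382409057570213/18572273149316287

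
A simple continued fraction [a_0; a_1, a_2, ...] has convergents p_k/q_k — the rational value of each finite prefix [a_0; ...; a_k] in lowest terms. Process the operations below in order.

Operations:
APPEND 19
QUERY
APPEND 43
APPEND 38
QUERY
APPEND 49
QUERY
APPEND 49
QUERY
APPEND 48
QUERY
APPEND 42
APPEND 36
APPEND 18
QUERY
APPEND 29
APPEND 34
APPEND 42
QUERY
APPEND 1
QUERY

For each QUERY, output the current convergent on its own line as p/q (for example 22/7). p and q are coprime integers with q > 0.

19/1
31103/1635
1524865/80158
74749488/3929377
3589500289/188690254
97955722300476/5149265533777
4071261849619646833/214015147138839237
4168128890097456695/219107183634280852

APPEND 19: p_0 = 19·1 + 0 = 19, q_0 = 19·0 + 1 = 1 → 19/1
APPEND 43: p_1 = 43·19 + 1 = 818, q_1 = 43·1 + 0 = 43 → 818/43
APPEND 38: p_2 = 38·818 + 19 = 31103, q_2 = 38·43 + 1 = 1635 → 31103/1635
APPEND 49: p_3 = 49·31103 + 818 = 1524865, q_3 = 49·1635 + 43 = 80158 → 1524865/80158
APPEND 49: p_4 = 49·1524865 + 31103 = 74749488, q_4 = 49·80158 + 1635 = 3929377 → 74749488/3929377
APPEND 48: p_5 = 48·74749488 + 1524865 = 3589500289, q_5 = 48·3929377 + 80158 = 188690254 → 3589500289/188690254
APPEND 42: p_6 = 42·3589500289 + 74749488 = 150833761626, q_6 = 42·188690254 + 3929377 = 7928920045 → 150833761626/7928920045
APPEND 36: p_7 = 36·150833761626 + 3589500289 = 5433604918825, q_7 = 36·7928920045 + 188690254 = 285629811874 → 5433604918825/285629811874
APPEND 18: p_8 = 18·5433604918825 + 150833761626 = 97955722300476, q_8 = 18·285629811874 + 7928920045 = 5149265533777 → 97955722300476/5149265533777
APPEND 29: p_9 = 29·97955722300476 + 5433604918825 = 2846149551632629, q_9 = 29·5149265533777 + 285629811874 = 149614330291407 → 2846149551632629/149614330291407
APPEND 34: p_10 = 34·2846149551632629 + 97955722300476 = 96867040477809862, q_10 = 34·149614330291407 + 5149265533777 = 5092036495441615 → 96867040477809862/5092036495441615
APPEND 42: p_11 = 42·96867040477809862 + 2846149551632629 = 4071261849619646833, q_11 = 42·5092036495441615 + 149614330291407 = 214015147138839237 → 4071261849619646833/214015147138839237
APPEND 1: p_12 = 1·4071261849619646833 + 96867040477809862 = 4168128890097456695, q_12 = 1·214015147138839237 + 5092036495441615 = 219107183634280852 → 4168128890097456695/219107183634280852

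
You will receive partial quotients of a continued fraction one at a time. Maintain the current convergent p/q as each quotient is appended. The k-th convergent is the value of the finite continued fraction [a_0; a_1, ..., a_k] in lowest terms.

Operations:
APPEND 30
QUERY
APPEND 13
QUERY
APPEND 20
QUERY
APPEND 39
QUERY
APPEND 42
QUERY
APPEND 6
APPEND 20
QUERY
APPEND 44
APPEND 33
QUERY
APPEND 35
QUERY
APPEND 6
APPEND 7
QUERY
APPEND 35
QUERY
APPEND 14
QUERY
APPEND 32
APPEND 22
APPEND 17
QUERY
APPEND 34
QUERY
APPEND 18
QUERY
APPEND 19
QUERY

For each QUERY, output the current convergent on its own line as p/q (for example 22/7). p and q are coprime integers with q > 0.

30/1
391/13
7850/261
306541/10192
12882572/428325
1564922032/52031165
2276392577605/75686427431
79742674387556/2651316911487
3444869746708143/114536432185958
121051173573687946/4024758714404883
1698161299778339387/56461158433854320
20452198529526437393329/680003025417529194565
696574616846061221775833/23159996525583576818236
12558795301758628429358323/417559940485921911922813
239313685350260001379583970/7956798865758099903351683

APPEND 30: p_0 = 30·1 + 0 = 30, q_0 = 30·0 + 1 = 1 → 30/1
APPEND 13: p_1 = 13·30 + 1 = 391, q_1 = 13·1 + 0 = 13 → 391/13
APPEND 20: p_2 = 20·391 + 30 = 7850, q_2 = 20·13 + 1 = 261 → 7850/261
APPEND 39: p_3 = 39·7850 + 391 = 306541, q_3 = 39·261 + 13 = 10192 → 306541/10192
APPEND 42: p_4 = 42·306541 + 7850 = 12882572, q_4 = 42·10192 + 261 = 428325 → 12882572/428325
APPEND 6: p_5 = 6·12882572 + 306541 = 77601973, q_5 = 6·428325 + 10192 = 2580142 → 77601973/2580142
APPEND 20: p_6 = 20·77601973 + 12882572 = 1564922032, q_6 = 20·2580142 + 428325 = 52031165 → 1564922032/52031165
APPEND 44: p_7 = 44·1564922032 + 77601973 = 68934171381, q_7 = 44·52031165 + 2580142 = 2291951402 → 68934171381/2291951402
APPEND 33: p_8 = 33·68934171381 + 1564922032 = 2276392577605, q_8 = 33·2291951402 + 52031165 = 75686427431 → 2276392577605/75686427431
APPEND 35: p_9 = 35·2276392577605 + 68934171381 = 79742674387556, q_9 = 35·75686427431 + 2291951402 = 2651316911487 → 79742674387556/2651316911487
APPEND 6: p_10 = 6·79742674387556 + 2276392577605 = 480732438902941, q_10 = 6·2651316911487 + 75686427431 = 15983587896353 → 480732438902941/15983587896353
APPEND 7: p_11 = 7·480732438902941 + 79742674387556 = 3444869746708143, q_11 = 7·15983587896353 + 2651316911487 = 114536432185958 → 3444869746708143/114536432185958
APPEND 35: p_12 = 35·3444869746708143 + 480732438902941 = 121051173573687946, q_12 = 35·114536432185958 + 15983587896353 = 4024758714404883 → 121051173573687946/4024758714404883
APPEND 14: p_13 = 14·121051173573687946 + 3444869746708143 = 1698161299778339387, q_13 = 14·4024758714404883 + 114536432185958 = 56461158433854320 → 1698161299778339387/56461158433854320
APPEND 32: p_14 = 32·1698161299778339387 + 121051173573687946 = 54462212766480548330, q_14 = 32·56461158433854320 + 4024758714404883 = 1810781828597743123 → 54462212766480548330/1810781828597743123
APPEND 22: p_15 = 22·54462212766480548330 + 1698161299778339387 = 1199866842162350402647, q_15 = 22·1810781828597743123 + 56461158433854320 = 39893661387584203026 → 1199866842162350402647/39893661387584203026
APPEND 17: p_16 = 17·1199866842162350402647 + 54462212766480548330 = 20452198529526437393329, q_16 = 17·39893661387584203026 + 1810781828597743123 = 680003025417529194565 → 20452198529526437393329/680003025417529194565
APPEND 34: p_17 = 34·20452198529526437393329 + 1199866842162350402647 = 696574616846061221775833, q_17 = 34·680003025417529194565 + 39893661387584203026 = 23159996525583576818236 → 696574616846061221775833/23159996525583576818236
APPEND 18: p_18 = 18·696574616846061221775833 + 20452198529526437393329 = 12558795301758628429358323, q_18 = 18·23159996525583576818236 + 680003025417529194565 = 417559940485921911922813 → 12558795301758628429358323/417559940485921911922813
APPEND 19: p_19 = 19·12558795301758628429358323 + 696574616846061221775833 = 239313685350260001379583970, q_19 = 19·417559940485921911922813 + 23159996525583576818236 = 7956798865758099903351683 → 239313685350260001379583970/7956798865758099903351683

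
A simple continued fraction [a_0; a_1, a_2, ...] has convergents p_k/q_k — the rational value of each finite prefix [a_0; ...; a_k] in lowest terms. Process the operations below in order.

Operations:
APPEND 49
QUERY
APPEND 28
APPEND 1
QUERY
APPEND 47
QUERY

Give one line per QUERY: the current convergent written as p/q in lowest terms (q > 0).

49/1
1422/29
68207/1391

APPEND 49: p_0 = 49·1 + 0 = 49, q_0 = 49·0 + 1 = 1 → 49/1
APPEND 28: p_1 = 28·49 + 1 = 1373, q_1 = 28·1 + 0 = 28 → 1373/28
APPEND 1: p_2 = 1·1373 + 49 = 1422, q_2 = 1·28 + 1 = 29 → 1422/29
APPEND 47: p_3 = 47·1422 + 1373 = 68207, q_3 = 47·29 + 28 = 1391 → 68207/1391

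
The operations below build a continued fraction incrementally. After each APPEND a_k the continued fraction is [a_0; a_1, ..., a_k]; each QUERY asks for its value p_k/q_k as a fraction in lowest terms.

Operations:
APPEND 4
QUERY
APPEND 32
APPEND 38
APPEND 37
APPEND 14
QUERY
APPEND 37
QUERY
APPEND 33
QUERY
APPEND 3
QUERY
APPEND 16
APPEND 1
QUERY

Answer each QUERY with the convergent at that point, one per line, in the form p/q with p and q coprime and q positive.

APPEND 4: p_0 = 4·1 + 0 = 4, q_0 = 4·0 + 1 = 1 → 4/1
APPEND 32: p_1 = 32·4 + 1 = 129, q_1 = 32·1 + 0 = 32 → 129/32
APPEND 38: p_2 = 38·129 + 4 = 4906, q_2 = 38·32 + 1 = 1217 → 4906/1217
APPEND 37: p_3 = 37·4906 + 129 = 181651, q_3 = 37·1217 + 32 = 45061 → 181651/45061
APPEND 14: p_4 = 14·181651 + 4906 = 2548020, q_4 = 14·45061 + 1217 = 632071 → 2548020/632071
APPEND 37: p_5 = 37·2548020 + 181651 = 94458391, q_5 = 37·632071 + 45061 = 23431688 → 94458391/23431688
APPEND 33: p_6 = 33·94458391 + 2548020 = 3119674923, q_6 = 33·23431688 + 632071 = 773877775 → 3119674923/773877775
APPEND 3: p_7 = 3·3119674923 + 94458391 = 9453483160, q_7 = 3·773877775 + 23431688 = 2345065013 → 9453483160/2345065013
APPEND 16: p_8 = 16·9453483160 + 3119674923 = 154375405483, q_8 = 16·2345065013 + 773877775 = 38294917983 → 154375405483/38294917983
APPEND 1: p_9 = 1·154375405483 + 9453483160 = 163828888643, q_9 = 1·38294917983 + 2345065013 = 40639982996 → 163828888643/40639982996

4/1
2548020/632071
94458391/23431688
3119674923/773877775
9453483160/2345065013
163828888643/40639982996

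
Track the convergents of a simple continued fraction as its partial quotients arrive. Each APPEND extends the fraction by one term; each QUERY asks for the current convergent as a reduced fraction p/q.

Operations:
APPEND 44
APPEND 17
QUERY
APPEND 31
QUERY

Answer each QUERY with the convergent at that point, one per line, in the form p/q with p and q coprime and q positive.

APPEND 44: p_0 = 44·1 + 0 = 44, q_0 = 44·0 + 1 = 1 → 44/1
APPEND 17: p_1 = 17·44 + 1 = 749, q_1 = 17·1 + 0 = 17 → 749/17
APPEND 31: p_2 = 31·749 + 44 = 23263, q_2 = 31·17 + 1 = 528 → 23263/528

749/17
23263/528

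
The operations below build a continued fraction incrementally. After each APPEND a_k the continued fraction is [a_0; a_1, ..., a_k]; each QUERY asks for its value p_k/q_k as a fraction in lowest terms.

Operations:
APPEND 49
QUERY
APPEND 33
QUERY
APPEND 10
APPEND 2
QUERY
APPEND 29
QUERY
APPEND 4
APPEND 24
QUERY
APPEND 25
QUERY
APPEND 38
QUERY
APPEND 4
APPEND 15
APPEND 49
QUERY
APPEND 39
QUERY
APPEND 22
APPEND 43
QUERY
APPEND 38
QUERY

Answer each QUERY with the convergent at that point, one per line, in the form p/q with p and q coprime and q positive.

APPEND 49: p_0 = 49·1 + 0 = 49, q_0 = 49·0 + 1 = 1 → 49/1
APPEND 33: p_1 = 33·49 + 1 = 1618, q_1 = 33·1 + 0 = 33 → 1618/33
APPEND 10: p_2 = 10·1618 + 49 = 16229, q_2 = 10·33 + 1 = 331 → 16229/331
APPEND 2: p_3 = 2·16229 + 1618 = 34076, q_3 = 2·331 + 33 = 695 → 34076/695
APPEND 29: p_4 = 29·34076 + 16229 = 1004433, q_4 = 29·695 + 331 = 20486 → 1004433/20486
APPEND 4: p_5 = 4·1004433 + 34076 = 4051808, q_5 = 4·20486 + 695 = 82639 → 4051808/82639
APPEND 24: p_6 = 24·4051808 + 1004433 = 98247825, q_6 = 24·82639 + 20486 = 2003822 → 98247825/2003822
APPEND 25: p_7 = 25·98247825 + 4051808 = 2460247433, q_7 = 25·2003822 + 82639 = 50178189 → 2460247433/50178189
APPEND 38: p_8 = 38·2460247433 + 98247825 = 93587650279, q_8 = 38·50178189 + 2003822 = 1908775004 → 93587650279/1908775004
APPEND 4: p_9 = 4·93587650279 + 2460247433 = 376810848549, q_9 = 4·1908775004 + 50178189 = 7685278205 → 376810848549/7685278205
APPEND 15: p_10 = 15·376810848549 + 93587650279 = 5745750378514, q_10 = 15·7685278205 + 1908775004 = 117187948079 → 5745750378514/117187948079
APPEND 49: p_11 = 49·5745750378514 + 376810848549 = 281918579395735, q_11 = 49·117187948079 + 7685278205 = 5749894734076 → 281918579395735/5749894734076
APPEND 39: p_12 = 39·281918579395735 + 5745750378514 = 11000570346812179, q_12 = 39·5749894734076 + 117187948079 = 224363082577043 → 11000570346812179/224363082577043
APPEND 22: p_13 = 22·11000570346812179 + 281918579395735 = 242294466209263673, q_13 = 22·224363082577043 + 5749894734076 = 4941737711429022 → 242294466209263673/4941737711429022
APPEND 43: p_14 = 43·242294466209263673 + 11000570346812179 = 10429662617345150118, q_14 = 43·4941737711429022 + 224363082577043 = 212719084674024989 → 10429662617345150118/212719084674024989
APPEND 38: p_15 = 38·10429662617345150118 + 242294466209263673 = 396569473925324968157, q_15 = 38·212719084674024989 + 4941737711429022 = 8088266955324378604 → 396569473925324968157/8088266955324378604

49/1
1618/33
34076/695
1004433/20486
98247825/2003822
2460247433/50178189
93587650279/1908775004
281918579395735/5749894734076
11000570346812179/224363082577043
10429662617345150118/212719084674024989
396569473925324968157/8088266955324378604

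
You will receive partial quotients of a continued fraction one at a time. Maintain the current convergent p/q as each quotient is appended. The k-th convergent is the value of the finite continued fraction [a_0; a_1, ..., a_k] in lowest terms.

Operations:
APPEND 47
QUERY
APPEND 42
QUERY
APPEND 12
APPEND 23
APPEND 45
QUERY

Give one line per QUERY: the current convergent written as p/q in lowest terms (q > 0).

APPEND 47: p_0 = 47·1 + 0 = 47, q_0 = 47·0 + 1 = 1 → 47/1
APPEND 42: p_1 = 42·47 + 1 = 1975, q_1 = 42·1 + 0 = 42 → 1975/42
APPEND 12: p_2 = 12·1975 + 47 = 23747, q_2 = 12·42 + 1 = 505 → 23747/505
APPEND 23: p_3 = 23·23747 + 1975 = 548156, q_3 = 23·505 + 42 = 11657 → 548156/11657
APPEND 45: p_4 = 45·548156 + 23747 = 24690767, q_4 = 45·11657 + 505 = 525070 → 24690767/525070

47/1
1975/42
24690767/525070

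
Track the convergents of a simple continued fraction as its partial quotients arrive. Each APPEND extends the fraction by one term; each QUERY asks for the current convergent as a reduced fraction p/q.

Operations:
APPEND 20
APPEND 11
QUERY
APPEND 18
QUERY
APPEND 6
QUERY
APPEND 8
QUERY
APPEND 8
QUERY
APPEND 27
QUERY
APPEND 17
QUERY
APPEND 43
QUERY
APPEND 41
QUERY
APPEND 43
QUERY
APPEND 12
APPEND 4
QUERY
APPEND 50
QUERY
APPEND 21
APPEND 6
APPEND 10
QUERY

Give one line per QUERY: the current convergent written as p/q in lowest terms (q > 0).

221/11
3998/199
24209/1205
197670/9839
1605569/79917
43548033/2167598
741922130/36929083
31946199623/1590118167
1310536106673/65231773930
56384998786562/2806556397157
2768107084968230/137782190556413
139083284769956917/6922853436360464
179725375170197441877/8945808499965300217

APPEND 20: p_0 = 20·1 + 0 = 20, q_0 = 20·0 + 1 = 1 → 20/1
APPEND 11: p_1 = 11·20 + 1 = 221, q_1 = 11·1 + 0 = 11 → 221/11
APPEND 18: p_2 = 18·221 + 20 = 3998, q_2 = 18·11 + 1 = 199 → 3998/199
APPEND 6: p_3 = 6·3998 + 221 = 24209, q_3 = 6·199 + 11 = 1205 → 24209/1205
APPEND 8: p_4 = 8·24209 + 3998 = 197670, q_4 = 8·1205 + 199 = 9839 → 197670/9839
APPEND 8: p_5 = 8·197670 + 24209 = 1605569, q_5 = 8·9839 + 1205 = 79917 → 1605569/79917
APPEND 27: p_6 = 27·1605569 + 197670 = 43548033, q_6 = 27·79917 + 9839 = 2167598 → 43548033/2167598
APPEND 17: p_7 = 17·43548033 + 1605569 = 741922130, q_7 = 17·2167598 + 79917 = 36929083 → 741922130/36929083
APPEND 43: p_8 = 43·741922130 + 43548033 = 31946199623, q_8 = 43·36929083 + 2167598 = 1590118167 → 31946199623/1590118167
APPEND 41: p_9 = 41·31946199623 + 741922130 = 1310536106673, q_9 = 41·1590118167 + 36929083 = 65231773930 → 1310536106673/65231773930
APPEND 43: p_10 = 43·1310536106673 + 31946199623 = 56384998786562, q_10 = 43·65231773930 + 1590118167 = 2806556397157 → 56384998786562/2806556397157
APPEND 12: p_11 = 12·56384998786562 + 1310536106673 = 677930521545417, q_11 = 12·2806556397157 + 65231773930 = 33743908539814 → 677930521545417/33743908539814
APPEND 4: p_12 = 4·677930521545417 + 56384998786562 = 2768107084968230, q_12 = 4·33743908539814 + 2806556397157 = 137782190556413 → 2768107084968230/137782190556413
APPEND 50: p_13 = 50·2768107084968230 + 677930521545417 = 139083284769956917, q_13 = 50·137782190556413 + 33743908539814 = 6922853436360464 → 139083284769956917/6922853436360464
APPEND 21: p_14 = 21·139083284769956917 + 2768107084968230 = 2923517087254063487, q_14 = 21·6922853436360464 + 137782190556413 = 145517704354126157 → 2923517087254063487/145517704354126157
APPEND 6: p_15 = 6·2923517087254063487 + 139083284769956917 = 17680185808294337839, q_15 = 6·145517704354126157 + 6922853436360464 = 880029079561117406 → 17680185808294337839/880029079561117406
APPEND 10: p_16 = 10·17680185808294337839 + 2923517087254063487 = 179725375170197441877, q_16 = 10·880029079561117406 + 145517704354126157 = 8945808499965300217 → 179725375170197441877/8945808499965300217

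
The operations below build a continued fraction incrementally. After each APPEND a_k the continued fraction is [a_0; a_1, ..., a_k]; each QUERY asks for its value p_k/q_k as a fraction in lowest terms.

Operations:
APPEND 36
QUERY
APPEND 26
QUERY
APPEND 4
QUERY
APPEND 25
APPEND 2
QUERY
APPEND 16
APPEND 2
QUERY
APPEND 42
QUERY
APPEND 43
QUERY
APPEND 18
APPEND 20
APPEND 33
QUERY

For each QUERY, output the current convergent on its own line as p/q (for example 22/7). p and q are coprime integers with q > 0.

APPEND 36: p_0 = 36·1 + 0 = 36, q_0 = 36·0 + 1 = 1 → 36/1
APPEND 26: p_1 = 26·36 + 1 = 937, q_1 = 26·1 + 0 = 26 → 937/26
APPEND 4: p_2 = 4·937 + 36 = 3784, q_2 = 4·26 + 1 = 105 → 3784/105
APPEND 25: p_3 = 25·3784 + 937 = 95537, q_3 = 25·105 + 26 = 2651 → 95537/2651
APPEND 2: p_4 = 2·95537 + 3784 = 194858, q_4 = 2·2651 + 105 = 5407 → 194858/5407
APPEND 16: p_5 = 16·194858 + 95537 = 3213265, q_5 = 16·5407 + 2651 = 89163 → 3213265/89163
APPEND 2: p_6 = 2·3213265 + 194858 = 6621388, q_6 = 2·89163 + 5407 = 183733 → 6621388/183733
APPEND 42: p_7 = 42·6621388 + 3213265 = 281311561, q_7 = 42·183733 + 89163 = 7805949 → 281311561/7805949
APPEND 43: p_8 = 43·281311561 + 6621388 = 12103018511, q_8 = 43·7805949 + 183733 = 335839540 → 12103018511/335839540
APPEND 18: p_9 = 18·12103018511 + 281311561 = 218135644759, q_9 = 18·335839540 + 7805949 = 6052917669 → 218135644759/6052917669
APPEND 20: p_10 = 20·218135644759 + 12103018511 = 4374815913691, q_10 = 20·6052917669 + 335839540 = 121394192920 → 4374815913691/121394192920
APPEND 33: p_11 = 33·4374815913691 + 218135644759 = 144587060796562, q_11 = 33·121394192920 + 6052917669 = 4012061284029 → 144587060796562/4012061284029

36/1
937/26
3784/105
194858/5407
6621388/183733
281311561/7805949
12103018511/335839540
144587060796562/4012061284029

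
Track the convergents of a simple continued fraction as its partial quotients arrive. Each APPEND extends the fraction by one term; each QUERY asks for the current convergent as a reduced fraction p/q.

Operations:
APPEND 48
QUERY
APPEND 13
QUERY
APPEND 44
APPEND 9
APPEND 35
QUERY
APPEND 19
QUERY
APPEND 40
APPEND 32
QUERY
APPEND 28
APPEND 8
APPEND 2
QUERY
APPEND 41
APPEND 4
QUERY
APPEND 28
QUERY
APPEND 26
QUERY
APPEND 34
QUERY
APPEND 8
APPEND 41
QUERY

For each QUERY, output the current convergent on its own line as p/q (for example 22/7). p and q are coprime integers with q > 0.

APPEND 48: p_0 = 48·1 + 0 = 48, q_0 = 48·0 + 1 = 1 → 48/1
APPEND 13: p_1 = 13·48 + 1 = 625, q_1 = 13·1 + 0 = 13 → 625/13
APPEND 44: p_2 = 44·625 + 48 = 27548, q_2 = 44·13 + 1 = 573 → 27548/573
APPEND 9: p_3 = 9·27548 + 625 = 248557, q_3 = 9·573 + 13 = 5170 → 248557/5170
APPEND 35: p_4 = 35·248557 + 27548 = 8727043, q_4 = 35·5170 + 573 = 181523 → 8727043/181523
APPEND 19: p_5 = 19·8727043 + 248557 = 166062374, q_5 = 19·181523 + 5170 = 3454107 → 166062374/3454107
APPEND 40: p_6 = 40·166062374 + 8727043 = 6651222003, q_6 = 40·3454107 + 181523 = 138345803 → 6651222003/138345803
APPEND 32: p_7 = 32·6651222003 + 166062374 = 213005166470, q_7 = 32·138345803 + 3454107 = 4430519803 → 213005166470/4430519803
APPEND 28: p_8 = 28·213005166470 + 6651222003 = 5970795883163, q_8 = 28·4430519803 + 138345803 = 124192900287 → 5970795883163/124192900287
APPEND 8: p_9 = 8·5970795883163 + 213005166470 = 47979372231774, q_9 = 8·124192900287 + 4430519803 = 997973722099 → 47979372231774/997973722099
APPEND 2: p_10 = 2·47979372231774 + 5970795883163 = 101929540346711, q_10 = 2·997973722099 + 124192900287 = 2120140344485 → 101929540346711/2120140344485
APPEND 41: p_11 = 41·101929540346711 + 47979372231774 = 4227090526446925, q_11 = 41·2120140344485 + 997973722099 = 87923727845984 → 4227090526446925/87923727845984
APPEND 4: p_12 = 4·4227090526446925 + 101929540346711 = 17010291646134411, q_12 = 4·87923727845984 + 2120140344485 = 353815051728421 → 17010291646134411/353815051728421
APPEND 28: p_13 = 28·17010291646134411 + 4227090526446925 = 480515256618210433, q_13 = 28·353815051728421 + 87923727845984 = 9994745176241772 → 480515256618210433/9994745176241772
APPEND 26: p_14 = 26·480515256618210433 + 17010291646134411 = 12510406963719605669, q_14 = 26·9994745176241772 + 353815051728421 = 260217189634014493 → 12510406963719605669/260217189634014493
APPEND 34: p_15 = 34·12510406963719605669 + 480515256618210433 = 425834352023084803179, q_15 = 34·260217189634014493 + 9994745176241772 = 8857379192732734534 → 425834352023084803179/8857379192732734534
APPEND 8: p_16 = 8·425834352023084803179 + 12510406963719605669 = 3419185223148398031101, q_16 = 8·8857379192732734534 + 260217189634014493 = 71119250731495890765 → 3419185223148398031101/71119250731495890765
APPEND 41: p_17 = 41·3419185223148398031101 + 425834352023084803179 = 140612428501107404078320, q_17 = 41·71119250731495890765 + 8857379192732734534 = 2924746659184064255899 → 140612428501107404078320/2924746659184064255899

48/1
625/13
8727043/181523
166062374/3454107
213005166470/4430519803
101929540346711/2120140344485
17010291646134411/353815051728421
480515256618210433/9994745176241772
12510406963719605669/260217189634014493
425834352023084803179/8857379192732734534
140612428501107404078320/2924746659184064255899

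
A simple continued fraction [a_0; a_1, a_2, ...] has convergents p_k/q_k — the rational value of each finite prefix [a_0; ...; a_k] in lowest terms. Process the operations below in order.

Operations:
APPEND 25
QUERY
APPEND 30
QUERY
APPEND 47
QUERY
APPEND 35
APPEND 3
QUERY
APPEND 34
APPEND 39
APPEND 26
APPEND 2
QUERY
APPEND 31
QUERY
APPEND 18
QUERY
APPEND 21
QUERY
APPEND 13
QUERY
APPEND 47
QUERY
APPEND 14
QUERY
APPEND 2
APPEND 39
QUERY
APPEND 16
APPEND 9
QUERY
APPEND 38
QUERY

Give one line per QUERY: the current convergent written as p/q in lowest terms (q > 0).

25/1
751/30
35322/1411
3746385/149656
266301154064/10637872379
8385976504659/334992719590
151213878237926/6040506824999
3183877419501105/127185636044569
41541620331752291/1659453775404396
1955640033011858782/78121513080051181
27420502082497775239/1095360636896120930
2242489625804786736379/89580229324915549529
325672165539476143458295/13009552837194605319074
12411478921157168046606534/495798560325380523210317

APPEND 25: p_0 = 25·1 + 0 = 25, q_0 = 25·0 + 1 = 1 → 25/1
APPEND 30: p_1 = 30·25 + 1 = 751, q_1 = 30·1 + 0 = 30 → 751/30
APPEND 47: p_2 = 47·751 + 25 = 35322, q_2 = 47·30 + 1 = 1411 → 35322/1411
APPEND 35: p_3 = 35·35322 + 751 = 1237021, q_3 = 35·1411 + 30 = 49415 → 1237021/49415
APPEND 3: p_4 = 3·1237021 + 35322 = 3746385, q_4 = 3·49415 + 1411 = 149656 → 3746385/149656
APPEND 34: p_5 = 34·3746385 + 1237021 = 128614111, q_5 = 34·149656 + 49415 = 5137719 → 128614111/5137719
APPEND 39: p_6 = 39·128614111 + 3746385 = 5019696714, q_6 = 39·5137719 + 149656 = 200520697 → 5019696714/200520697
APPEND 26: p_7 = 26·5019696714 + 128614111 = 130640728675, q_7 = 26·200520697 + 5137719 = 5218675841 → 130640728675/5218675841
APPEND 2: p_8 = 2·130640728675 + 5019696714 = 266301154064, q_8 = 2·5218675841 + 200520697 = 10637872379 → 266301154064/10637872379
APPEND 31: p_9 = 31·266301154064 + 130640728675 = 8385976504659, q_9 = 31·10637872379 + 5218675841 = 334992719590 → 8385976504659/334992719590
APPEND 18: p_10 = 18·8385976504659 + 266301154064 = 151213878237926, q_10 = 18·334992719590 + 10637872379 = 6040506824999 → 151213878237926/6040506824999
APPEND 21: p_11 = 21·151213878237926 + 8385976504659 = 3183877419501105, q_11 = 21·6040506824999 + 334992719590 = 127185636044569 → 3183877419501105/127185636044569
APPEND 13: p_12 = 13·3183877419501105 + 151213878237926 = 41541620331752291, q_12 = 13·127185636044569 + 6040506824999 = 1659453775404396 → 41541620331752291/1659453775404396
APPEND 47: p_13 = 47·41541620331752291 + 3183877419501105 = 1955640033011858782, q_13 = 47·1659453775404396 + 127185636044569 = 78121513080051181 → 1955640033011858782/78121513080051181
APPEND 14: p_14 = 14·1955640033011858782 + 41541620331752291 = 27420502082497775239, q_14 = 14·78121513080051181 + 1659453775404396 = 1095360636896120930 → 27420502082497775239/1095360636896120930
APPEND 2: p_15 = 2·27420502082497775239 + 1955640033011858782 = 56796644198007409260, q_15 = 2·1095360636896120930 + 78121513080051181 = 2268842786872293041 → 56796644198007409260/2268842786872293041
APPEND 39: p_16 = 39·56796644198007409260 + 27420502082497775239 = 2242489625804786736379, q_16 = 39·2268842786872293041 + 1095360636896120930 = 89580229324915549529 → 2242489625804786736379/89580229324915549529
APPEND 16: p_17 = 16·2242489625804786736379 + 56796644198007409260 = 35936630657074595191324, q_17 = 16·89580229324915549529 + 2268842786872293041 = 1435552511985521085505 → 35936630657074595191324/1435552511985521085505
APPEND 9: p_18 = 9·35936630657074595191324 + 2242489625804786736379 = 325672165539476143458295, q_18 = 9·1435552511985521085505 + 89580229324915549529 = 13009552837194605319074 → 325672165539476143458295/13009552837194605319074
APPEND 38: p_19 = 38·325672165539476143458295 + 35936630657074595191324 = 12411478921157168046606534, q_19 = 38·13009552837194605319074 + 1435552511985521085505 = 495798560325380523210317 → 12411478921157168046606534/495798560325380523210317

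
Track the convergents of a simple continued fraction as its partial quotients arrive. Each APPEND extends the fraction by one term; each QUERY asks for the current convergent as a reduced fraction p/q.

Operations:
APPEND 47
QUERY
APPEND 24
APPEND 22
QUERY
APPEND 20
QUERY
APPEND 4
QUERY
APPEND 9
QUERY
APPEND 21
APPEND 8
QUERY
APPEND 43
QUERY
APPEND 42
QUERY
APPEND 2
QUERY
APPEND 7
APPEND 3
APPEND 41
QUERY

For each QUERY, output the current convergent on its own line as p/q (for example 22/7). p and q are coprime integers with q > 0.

47/1
24885/529
498829/10604
2020201/42945
18680638/397109
3173189430/67454981
136841459089/2908946417
5750514471168/122243204495
11637870401425/247395355407
11291887989320157/240040535422343

APPEND 47: p_0 = 47·1 + 0 = 47, q_0 = 47·0 + 1 = 1 → 47/1
APPEND 24: p_1 = 24·47 + 1 = 1129, q_1 = 24·1 + 0 = 24 → 1129/24
APPEND 22: p_2 = 22·1129 + 47 = 24885, q_2 = 22·24 + 1 = 529 → 24885/529
APPEND 20: p_3 = 20·24885 + 1129 = 498829, q_3 = 20·529 + 24 = 10604 → 498829/10604
APPEND 4: p_4 = 4·498829 + 24885 = 2020201, q_4 = 4·10604 + 529 = 42945 → 2020201/42945
APPEND 9: p_5 = 9·2020201 + 498829 = 18680638, q_5 = 9·42945 + 10604 = 397109 → 18680638/397109
APPEND 21: p_6 = 21·18680638 + 2020201 = 394313599, q_6 = 21·397109 + 42945 = 8382234 → 394313599/8382234
APPEND 8: p_7 = 8·394313599 + 18680638 = 3173189430, q_7 = 8·8382234 + 397109 = 67454981 → 3173189430/67454981
APPEND 43: p_8 = 43·3173189430 + 394313599 = 136841459089, q_8 = 43·67454981 + 8382234 = 2908946417 → 136841459089/2908946417
APPEND 42: p_9 = 42·136841459089 + 3173189430 = 5750514471168, q_9 = 42·2908946417 + 67454981 = 122243204495 → 5750514471168/122243204495
APPEND 2: p_10 = 2·5750514471168 + 136841459089 = 11637870401425, q_10 = 2·122243204495 + 2908946417 = 247395355407 → 11637870401425/247395355407
APPEND 7: p_11 = 7·11637870401425 + 5750514471168 = 87215607281143, q_11 = 7·247395355407 + 122243204495 = 1854010692344 → 87215607281143/1854010692344
APPEND 3: p_12 = 3·87215607281143 + 11637870401425 = 273284692244854, q_12 = 3·1854010692344 + 247395355407 = 5809427432439 → 273284692244854/5809427432439
APPEND 41: p_13 = 41·273284692244854 + 87215607281143 = 11291887989320157, q_13 = 41·5809427432439 + 1854010692344 = 240040535422343 → 11291887989320157/240040535422343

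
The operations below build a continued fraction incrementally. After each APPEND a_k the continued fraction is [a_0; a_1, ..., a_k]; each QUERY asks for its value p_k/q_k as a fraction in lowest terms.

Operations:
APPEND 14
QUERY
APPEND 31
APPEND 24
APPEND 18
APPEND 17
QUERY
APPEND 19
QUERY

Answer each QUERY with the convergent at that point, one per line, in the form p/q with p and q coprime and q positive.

14/1
3216773/229242
61307294/4369039

APPEND 14: p_0 = 14·1 + 0 = 14, q_0 = 14·0 + 1 = 1 → 14/1
APPEND 31: p_1 = 31·14 + 1 = 435, q_1 = 31·1 + 0 = 31 → 435/31
APPEND 24: p_2 = 24·435 + 14 = 10454, q_2 = 24·31 + 1 = 745 → 10454/745
APPEND 18: p_3 = 18·10454 + 435 = 188607, q_3 = 18·745 + 31 = 13441 → 188607/13441
APPEND 17: p_4 = 17·188607 + 10454 = 3216773, q_4 = 17·13441 + 745 = 229242 → 3216773/229242
APPEND 19: p_5 = 19·3216773 + 188607 = 61307294, q_5 = 19·229242 + 13441 = 4369039 → 61307294/4369039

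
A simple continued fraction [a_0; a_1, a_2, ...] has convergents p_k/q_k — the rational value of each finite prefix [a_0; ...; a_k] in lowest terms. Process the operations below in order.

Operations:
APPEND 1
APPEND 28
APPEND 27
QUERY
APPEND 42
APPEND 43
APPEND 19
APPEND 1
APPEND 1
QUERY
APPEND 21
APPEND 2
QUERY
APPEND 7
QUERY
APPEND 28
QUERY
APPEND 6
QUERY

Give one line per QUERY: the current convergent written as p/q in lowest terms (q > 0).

784/757
55365379/53458661
2437494611/2353550187
18253526893/17624897072
513536247615/495850668203
3099471012583/2992728906290

APPEND 1: p_0 = 1·1 + 0 = 1, q_0 = 1·0 + 1 = 1 → 1/1
APPEND 28: p_1 = 28·1 + 1 = 29, q_1 = 28·1 + 0 = 28 → 29/28
APPEND 27: p_2 = 27·29 + 1 = 784, q_2 = 27·28 + 1 = 757 → 784/757
APPEND 42: p_3 = 42·784 + 29 = 32957, q_3 = 42·757 + 28 = 31822 → 32957/31822
APPEND 43: p_4 = 43·32957 + 784 = 1417935, q_4 = 43·31822 + 757 = 1369103 → 1417935/1369103
APPEND 19: p_5 = 19·1417935 + 32957 = 26973722, q_5 = 19·1369103 + 31822 = 26044779 → 26973722/26044779
APPEND 1: p_6 = 1·26973722 + 1417935 = 28391657, q_6 = 1·26044779 + 1369103 = 27413882 → 28391657/27413882
APPEND 1: p_7 = 1·28391657 + 26973722 = 55365379, q_7 = 1·27413882 + 26044779 = 53458661 → 55365379/53458661
APPEND 21: p_8 = 21·55365379 + 28391657 = 1191064616, q_8 = 21·53458661 + 27413882 = 1150045763 → 1191064616/1150045763
APPEND 2: p_9 = 2·1191064616 + 55365379 = 2437494611, q_9 = 2·1150045763 + 53458661 = 2353550187 → 2437494611/2353550187
APPEND 7: p_10 = 7·2437494611 + 1191064616 = 18253526893, q_10 = 7·2353550187 + 1150045763 = 17624897072 → 18253526893/17624897072
APPEND 28: p_11 = 28·18253526893 + 2437494611 = 513536247615, q_11 = 28·17624897072 + 2353550187 = 495850668203 → 513536247615/495850668203
APPEND 6: p_12 = 6·513536247615 + 18253526893 = 3099471012583, q_12 = 6·495850668203 + 17624897072 = 2992728906290 → 3099471012583/2992728906290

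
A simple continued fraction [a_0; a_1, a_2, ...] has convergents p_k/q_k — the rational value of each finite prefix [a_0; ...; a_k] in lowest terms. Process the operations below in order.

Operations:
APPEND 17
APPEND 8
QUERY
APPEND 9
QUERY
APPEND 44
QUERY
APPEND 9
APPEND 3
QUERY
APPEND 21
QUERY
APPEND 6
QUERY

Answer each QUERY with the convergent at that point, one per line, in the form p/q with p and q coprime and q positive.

137/8
1250/73
55137/3220
1547586/90379
32996789/1927012
199528320/11652451

APPEND 17: p_0 = 17·1 + 0 = 17, q_0 = 17·0 + 1 = 1 → 17/1
APPEND 8: p_1 = 8·17 + 1 = 137, q_1 = 8·1 + 0 = 8 → 137/8
APPEND 9: p_2 = 9·137 + 17 = 1250, q_2 = 9·8 + 1 = 73 → 1250/73
APPEND 44: p_3 = 44·1250 + 137 = 55137, q_3 = 44·73 + 8 = 3220 → 55137/3220
APPEND 9: p_4 = 9·55137 + 1250 = 497483, q_4 = 9·3220 + 73 = 29053 → 497483/29053
APPEND 3: p_5 = 3·497483 + 55137 = 1547586, q_5 = 3·29053 + 3220 = 90379 → 1547586/90379
APPEND 21: p_6 = 21·1547586 + 497483 = 32996789, q_6 = 21·90379 + 29053 = 1927012 → 32996789/1927012
APPEND 6: p_7 = 6·32996789 + 1547586 = 199528320, q_7 = 6·1927012 + 90379 = 11652451 → 199528320/11652451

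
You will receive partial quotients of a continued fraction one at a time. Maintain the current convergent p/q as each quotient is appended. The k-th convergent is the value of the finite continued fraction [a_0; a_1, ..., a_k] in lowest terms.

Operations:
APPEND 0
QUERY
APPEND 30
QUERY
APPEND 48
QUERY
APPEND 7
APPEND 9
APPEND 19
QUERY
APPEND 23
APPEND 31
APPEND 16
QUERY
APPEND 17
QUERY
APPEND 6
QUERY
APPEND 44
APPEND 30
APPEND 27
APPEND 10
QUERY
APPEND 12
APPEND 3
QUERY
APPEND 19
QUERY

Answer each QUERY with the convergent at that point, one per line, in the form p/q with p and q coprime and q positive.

APPEND 0: p_0 = 0·1 + 0 = 0, q_0 = 0·0 + 1 = 1 → 0/1
APPEND 30: p_1 = 30·0 + 1 = 1, q_1 = 30·1 + 0 = 30 → 1/30
APPEND 48: p_2 = 48·1 + 0 = 48, q_2 = 48·30 + 1 = 1441 → 48/1441
APPEND 7: p_3 = 7·48 + 1 = 337, q_3 = 7·1441 + 30 = 10117 → 337/10117
APPEND 9: p_4 = 9·337 + 48 = 3081, q_4 = 9·10117 + 1441 = 92494 → 3081/92494
APPEND 19: p_5 = 19·3081 + 337 = 58876, q_5 = 19·92494 + 10117 = 1767503 → 58876/1767503
APPEND 23: p_6 = 23·58876 + 3081 = 1357229, q_6 = 23·1767503 + 92494 = 40745063 → 1357229/40745063
APPEND 31: p_7 = 31·1357229 + 58876 = 42132975, q_7 = 31·40745063 + 1767503 = 1264864456 → 42132975/1264864456
APPEND 16: p_8 = 16·42132975 + 1357229 = 675484829, q_8 = 16·1264864456 + 40745063 = 20278576359 → 675484829/20278576359
APPEND 17: p_9 = 17·675484829 + 42132975 = 11525375068, q_9 = 17·20278576359 + 1264864456 = 346000662559 → 11525375068/346000662559
APPEND 6: p_10 = 6·11525375068 + 675484829 = 69827735237, q_10 = 6·346000662559 + 20278576359 = 2096282551713 → 69827735237/2096282551713
APPEND 44: p_11 = 44·69827735237 + 11525375068 = 3083945725496, q_11 = 44·2096282551713 + 346000662559 = 92582432937931 → 3083945725496/92582432937931
APPEND 30: p_12 = 30·3083945725496 + 69827735237 = 92588199500117, q_12 = 30·92582432937931 + 2096282551713 = 2779569270689643 → 92588199500117/2779569270689643
APPEND 27: p_13 = 27·92588199500117 + 3083945725496 = 2502965332228655, q_13 = 27·2779569270689643 + 92582432937931 = 75140952741558292 → 2502965332228655/75140952741558292
APPEND 10: p_14 = 10·2502965332228655 + 92588199500117 = 25122241521786667, q_14 = 10·75140952741558292 + 2779569270689643 = 754189096686272563 → 25122241521786667/754189096686272563
APPEND 12: p_15 = 12·25122241521786667 + 2502965332228655 = 303969863593668659, q_15 = 12·754189096686272563 + 75140952741558292 = 9125410112976829048 → 303969863593668659/9125410112976829048
APPEND 3: p_16 = 3·303969863593668659 + 25122241521786667 = 937031832302792644, q_16 = 3·9125410112976829048 + 754189096686272563 = 28130419435616759707 → 937031832302792644/28130419435616759707
APPEND 19: p_17 = 19·937031832302792644 + 303969863593668659 = 18107574677346728895, q_17 = 19·28130419435616759707 + 9125410112976829048 = 543603379389695263481 → 18107574677346728895/543603379389695263481

0/1
1/30
48/1441
58876/1767503
675484829/20278576359
11525375068/346000662559
69827735237/2096282551713
25122241521786667/754189096686272563
937031832302792644/28130419435616759707
18107574677346728895/543603379389695263481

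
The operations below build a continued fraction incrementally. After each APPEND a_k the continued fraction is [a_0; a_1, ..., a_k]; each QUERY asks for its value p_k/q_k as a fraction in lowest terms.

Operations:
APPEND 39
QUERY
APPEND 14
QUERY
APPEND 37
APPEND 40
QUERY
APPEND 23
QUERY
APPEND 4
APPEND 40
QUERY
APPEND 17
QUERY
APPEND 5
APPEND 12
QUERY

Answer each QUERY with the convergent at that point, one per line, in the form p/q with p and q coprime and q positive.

APPEND 39: p_0 = 39·1 + 0 = 39, q_0 = 39·0 + 1 = 1 → 39/1
APPEND 14: p_1 = 14·39 + 1 = 547, q_1 = 14·1 + 0 = 14 → 547/14
APPEND 37: p_2 = 37·547 + 39 = 20278, q_2 = 37·14 + 1 = 519 → 20278/519
APPEND 40: p_3 = 40·20278 + 547 = 811667, q_3 = 40·519 + 14 = 20774 → 811667/20774
APPEND 23: p_4 = 23·811667 + 20278 = 18688619, q_4 = 23·20774 + 519 = 478321 → 18688619/478321
APPEND 4: p_5 = 4·18688619 + 811667 = 75566143, q_5 = 4·478321 + 20774 = 1934058 → 75566143/1934058
APPEND 40: p_6 = 40·75566143 + 18688619 = 3041334339, q_6 = 40·1934058 + 478321 = 77840641 → 3041334339/77840641
APPEND 17: p_7 = 17·3041334339 + 75566143 = 51778249906, q_7 = 17·77840641 + 1934058 = 1325224955 → 51778249906/1325224955
APPEND 5: p_8 = 5·51778249906 + 3041334339 = 261932583869, q_8 = 5·1325224955 + 77840641 = 6703965416 → 261932583869/6703965416
APPEND 12: p_9 = 12·261932583869 + 51778249906 = 3194969256334, q_9 = 12·6703965416 + 1325224955 = 81772809947 → 3194969256334/81772809947

39/1
547/14
811667/20774
18688619/478321
3041334339/77840641
51778249906/1325224955
3194969256334/81772809947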